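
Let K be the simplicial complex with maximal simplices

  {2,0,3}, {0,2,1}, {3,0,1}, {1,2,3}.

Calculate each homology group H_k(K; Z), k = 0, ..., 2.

H_0 = Z,  H_1 = 0,  H_2 = Z.

Order the vertices as 0 < 1 < 2 < 3. Listing each simplex with vertices in this order, K has dimension 2 with simplices:

  0-simplices (4): [0], [1], [2], [3]
  1-simplices (6): [0,1], [0,2], [0,3], [1,2], [1,3], [2,3]
  2-simplices (4): [0,1,2], [0,1,3], [0,2,3], [1,2,3]

Hence C_0 ≅ Z^4, C_1 ≅ Z^6, C_2 ≅ Z^4.

∂_1: C_1 → C_0 maps an edge to its endpoints' difference, ∂[p,q] = q − p. For instance
  ∂[2,3] = [3] − [2].
The resulting 4×6 matrix has rank 3, and its Smith normal form has invariant factors (1,1,1).

∂_2: C_2 → C_1 sends each 2-simplex [p,q,r] to [q,r] − [p,r] + [p,q]. For instance
  ∂[0,1,2] = [1,2] − [0,2] + [0,1],
  ∂[0,2,3] = [2,3] − [0,3] + [0,2].
As a 6×4 matrix over Z this has rank 3, with invariant factors (1,1,1).

Reading off H_k = ker ∂_k / im ∂_{k+1}:

  H_0: rank C_0 − rank ∂_1 = 4 − 3 = 1, and the invariant factors of ∂_1 are all 1, so H_0 ≅ Z.
  H_1: rank ker ∂_1 − rank ∂_2 = (6 − 3) − 3 = 0, and the invariant factors of ∂_2 are all 1, so H_1 ≅ 0.
  H_2: rank ker ∂_2 − rank ∂_3 = (4 − 3) − 0 = 1, and there is no ∂_3, so H_2 ≅ Z.

(K is a triangulation of the 2-sphere S^2.)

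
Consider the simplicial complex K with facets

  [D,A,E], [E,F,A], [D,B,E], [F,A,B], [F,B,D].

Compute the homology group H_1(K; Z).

H_1 ≅ Z.

Take the total order A < B < D < E < F on the vertex set. Then K (dimension 2) consists of the simplices:

  0-simplices (5): A, B, D, E, F
  1-simplices (10): AB, AD, AE, AF, BD, BE, BF, DE, DF, EF
  2-simplices (5): ABF, ADE, AEF, BDE, BDF

so the chain groups are C_0 ≅ Z^5, C_1 ≅ Z^10, C_2 ≅ Z^5.

∂_1: C_1 → C_0 is given by ∂[p,q] = [q] − [p]. For instance
  ∂EF = F − E.
The resulting 5×10 matrix has rank 4, and its Smith normal form has invariant factors (1,1,1,1).

∂_2: C_2 → C_1 acts by ∂[p,q,r] = [q,r] − [p,r] + [p,q]. For instance
  ∂BDE = DE − BE + BD,
  ∂ABF = BF − AF + AB.
This gives a 10×5 integer matrix of rank 5; reducing to Smith normal form yields diagonal entries (1,1,1,1,1).

Reading off H_k = ker ∂_k / im ∂_{k+1}:

  H_1: rank ker ∂_1 − rank ∂_2 = (10 − 4) − 5 = 1, and the invariant factors of ∂_2 are all 1, so H_1 ≅ Z.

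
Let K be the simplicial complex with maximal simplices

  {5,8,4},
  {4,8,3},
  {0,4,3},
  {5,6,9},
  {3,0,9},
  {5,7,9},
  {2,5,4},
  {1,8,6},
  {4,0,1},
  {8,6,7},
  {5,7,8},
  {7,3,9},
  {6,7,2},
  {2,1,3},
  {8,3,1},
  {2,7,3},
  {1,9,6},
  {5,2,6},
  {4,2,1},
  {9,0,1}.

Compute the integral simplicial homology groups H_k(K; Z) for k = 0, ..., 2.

Take the total order 0 < 1 < 2 < 3 < 4 < 5 < 6 < 7 < 8 < 9 on the vertex set. Then K (dimension 2) consists of the simplices:

  0-simplices (10): [0], [1], [2], [3], [4], [5], [6], [7], [8], [9]
  1-simplices (30): (30 of them)
  2-simplices (20): (20 of them)

so the chain groups are C_0 ≅ Z^10, C_1 ≅ Z^30, C_2 ≅ Z^20.

Boundary ∂_1: C_1 → C_0 sends each edge [p,q] (with p < q) to q − p.
The 10×30 boundary matrix has rank 9 and Smith normal form diag(1,1,1,1,1,1,1,1,1).

The boundary map ∂_2: C_2 → C_1 acts by ∂[p,q,r] = [q,r] − [p,r] + [p,q]. For instance
  ∂[0,1,9] = [1,9] − [0,9] + [0,1],
  ∂[5,6,9] = [6,9] − [5,9] + [5,6].
This gives a 30×20 integer matrix of rank 20; reducing to Smith normal form yields diagonal entries (1,1,1,1,1,1,1,1,1,1,1,1,1,1,1,1,1,1,1,2).

From H_k ≅ ker(∂_k) / im(∂_{k+1}) we obtain:

  H_0: rank C_0 − rank ∂_1 = 10 − 9 = 1, and the invariant factors of ∂_1 are all 1, so H_0 = Z.
  H_1: rank ker ∂_1 − rank ∂_2 = (30 − 9) − 20 = 1, and ∂_2 has invariant factor 2 > 1, so H_1 = Z ⊕ Z/2.
  H_2: rank ker ∂_2 − rank ∂_3 = (20 − 20) − 0 = 0, and there is no ∂_3, so H_2 = 0.

(K is a triangulation of the Klein bottle.)

H_0 = Z,  H_1 = Z ⊕ Z/2,  H_2 = 0.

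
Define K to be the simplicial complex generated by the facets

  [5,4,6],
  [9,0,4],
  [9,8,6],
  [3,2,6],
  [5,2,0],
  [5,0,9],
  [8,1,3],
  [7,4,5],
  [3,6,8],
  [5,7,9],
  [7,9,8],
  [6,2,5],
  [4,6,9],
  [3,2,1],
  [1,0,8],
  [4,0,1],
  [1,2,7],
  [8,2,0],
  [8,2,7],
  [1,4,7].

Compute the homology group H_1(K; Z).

Take the total order 0 < 1 < 2 < 3 < 4 < 5 < 6 < 7 < 8 < 9 on the vertex set. Then K (dimension 2) consists of the simplices:

  0-simplices (10): [0], [1], [2], [3], [4], [5], [6], [7], [8], [9]
  1-simplices (30): (30 of them)
  2-simplices (20): (20 of them)

Hence C_0 ≅ Z^10, C_1 ≅ Z^30, C_2 ≅ Z^20.

∂_1: C_1 → C_0 sends each edge [p,q] (with p < q) to q − p.
The resulting 10×30 matrix has rank 9, and its Smith normal form has invariant factors (1,1,1,1,1,1,1,1,1).

The boundary map ∂_2: C_2 → C_1 acts by ∂[p,q,r] = [q,r] − [p,r] + [p,q]. For instance
  ∂[0,2,8] = [2,8] − [0,8] + [0,2],
  ∂[0,1,4] = [1,4] − [0,4] + [0,1].
As a 30×20 matrix over Z this has rank 20, with invariant factors (1,1,1,1,1,1,1,1,1,1,1,1,1,1,1,1,1,1,1,2).

Computing H_k = (kernel of ∂_k) / (image of ∂_{k+1}):

  H_1: rank ker ∂_1 − rank ∂_2 = (30 − 9) − 20 = 1, and ∂_2 has invariant factor 2 > 1, so H_1 = Z ⊕ Z/2Z.

(K is a triangulation of the Klein bottle.)

H_1 = Z ⊕ Z/2Z.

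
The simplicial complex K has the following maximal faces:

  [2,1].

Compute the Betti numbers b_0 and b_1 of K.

b_0 = 1, b_1 = 0.

K has 2 vertices, 1 edge.
rank ∂_0 = 0, rank ∂_1 = 1 ⇒ b_0 = 2 − 0 − 1 = 1; all invariant factors of ∂_1 are 1 so no torsion. So H_0 ≅ Z.
rank ∂_1 = 1, rank ∂_2 = 0 ⇒ b_1 = 1 − 1 − 0 = 0. So H_1 ≅ 0.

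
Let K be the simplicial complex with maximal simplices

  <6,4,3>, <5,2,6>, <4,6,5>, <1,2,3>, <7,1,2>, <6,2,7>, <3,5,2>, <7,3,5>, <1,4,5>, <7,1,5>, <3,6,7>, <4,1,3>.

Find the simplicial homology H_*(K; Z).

H_0 = Z,  H_1 = Z/2Z,  H_2 = 0.

K has 7 vertices, 18 edges, 12 triangles.
rank ∂_0 = 0, rank ∂_1 = 6 ⇒ b_0 = 7 − 0 − 6 = 1; all invariant factors of ∂_1 are 1 so no torsion. So H_0 ≅ Z.
rank ∂_1 = 6, rank ∂_2 = 12 ⇒ b_1 = 18 − 6 − 12 = 0; ∂_2 has invariant factor(s) [2] giving torsion. So H_1 ≅ Z/2Z.
rank ∂_2 = 12, rank ∂_3 = 0 ⇒ b_2 = 12 − 12 − 0 = 0. So H_2 ≅ 0.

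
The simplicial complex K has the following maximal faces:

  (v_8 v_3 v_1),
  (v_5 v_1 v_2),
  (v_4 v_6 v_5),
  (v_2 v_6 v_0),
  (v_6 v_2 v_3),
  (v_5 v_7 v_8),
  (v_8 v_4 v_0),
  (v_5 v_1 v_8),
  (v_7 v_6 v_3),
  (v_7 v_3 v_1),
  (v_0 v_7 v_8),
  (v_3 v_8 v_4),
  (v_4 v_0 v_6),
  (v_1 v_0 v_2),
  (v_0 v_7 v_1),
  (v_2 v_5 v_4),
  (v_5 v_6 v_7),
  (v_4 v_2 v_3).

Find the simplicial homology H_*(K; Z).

Take the total order v_0 < v_1 < v_2 < v_3 < v_4 < v_5 < v_6 < v_7 < v_8 on the vertex set. Then K (dimension 2) consists of the simplices:

  0-simplices (9): [v_0], [v_1], [v_2], [v_3], [v_4], [v_5], [v_6], [v_7], [v_8]
  1-simplices (27): (27 of them)
  2-simplices (18): (18 of them)

so the chain groups are C_0 ≅ Z^9, C_1 ≅ Z^27, C_2 ≅ Z^18.

The boundary map ∂_1: C_1 → C_0 sends each edge [p,q] (with p < q) to q − p. For instance
  ∂[v_1,v_3] = [v_3] − [v_1].
This gives a 9×27 integer matrix of rank 8; reducing to Smith normal form yields diagonal entries (1,1,1,1,1,1,1,1).

∂_2: C_2 → C_1 maps a triangle to the signed sum of its edges. For instance
  ∂[v_3,v_4,v_8] = [v_4,v_8] − [v_3,v_8] + [v_3,v_4],
  ∂[v_5,v_6,v_7] = [v_6,v_7] − [v_5,v_7] + [v_5,v_6].
The resulting 27×18 matrix has rank 18, and its Smith normal form has invariant factors (1,1,1,1,1,1,1,1,1,1,1,1,1,1,1,1,1,2).

From H_k ≅ ker(∂_k) / im(∂_{k+1}) we obtain:

  H_0: rank C_0 − rank ∂_1 = 9 − 8 = 1, and the invariant factors of ∂_1 are all 1, so H_0 = Z.
  H_1: rank ker ∂_1 − rank ∂_2 = (27 − 8) − 18 = 1, and ∂_2 has invariant factor 2 > 1, so H_1 = Z ⊕ Z_2.
  H_2: rank ker ∂_2 − rank ∂_3 = (18 − 18) − 0 = 0, and there is no ∂_3, so H_2 = 0.

(K is a triangulation of the Klein bottle.)

H_0 ≅ Z,  H_1 ≅ Z ⊕ Z_2,  H_2 = 0.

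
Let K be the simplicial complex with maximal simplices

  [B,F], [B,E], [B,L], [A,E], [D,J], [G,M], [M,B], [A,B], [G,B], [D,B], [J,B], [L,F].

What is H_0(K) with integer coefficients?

H_0 = Z.

Order the vertices as A < B < D < E < F < G < J < L < M. Listing each simplex with vertices in this order, K has dimension 1 with simplices:

  0-simplices (9): A, B, D, E, F, G, J, L, M
  1-simplices (12): AB, AE, BD, BE, BF, BG, BJ, BL, BM, DJ, FL, GM

so the chain groups are C_0 ≅ Z^9, C_1 ≅ Z^12.

Boundary ∂_1: C_1 → C_0 sends each edge [p,q] (with p < q) to q − p. For instance
  ∂AE = E − A.
This gives a 9×12 integer matrix of rank 8; reducing to Smith normal form yields diagonal entries (1,1,1,1,1,1,1,1).

Reading off H_k = ker ∂_k / im ∂_{k+1}:

  H_0: rank C_0 − rank ∂_1 = 9 − 8 = 1, and the invariant factors of ∂_1 are all 1, so H_0 = Z.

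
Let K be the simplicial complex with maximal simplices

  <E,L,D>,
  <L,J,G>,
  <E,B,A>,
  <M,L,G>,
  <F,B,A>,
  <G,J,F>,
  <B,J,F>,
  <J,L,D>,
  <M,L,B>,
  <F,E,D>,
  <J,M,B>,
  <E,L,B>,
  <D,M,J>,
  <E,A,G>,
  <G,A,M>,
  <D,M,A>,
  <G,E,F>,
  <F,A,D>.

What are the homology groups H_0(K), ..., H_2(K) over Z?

H_0 = Z,  H_1 = Z ⊕ Z/2Z,  H_2 = 0.

Take the total order A < B < D < E < F < G < J < L < M on the vertex set. Then K (dimension 2) consists of the simplices:

  0-simplices (9): A, B, D, E, F, G, J, L, M
  1-simplices (27): AB, AD, AE, AF, AG, AM, BE, BF, BJ, BL, BM, DE, DF, DJ, DL, DM, EF, EG, EL, FG, FJ, GJ, GL, GM, JL, JM, LM
  2-simplices (18): ABE, ABF, ADF, ADM, AEG, AGM, BEL, BFJ, BJM, BLM, DEF, DEL, DJL, DJM, EFG, FGJ, GJL, GLM

Hence C_0 ≅ Z^9, C_1 ≅ Z^27, C_2 ≅ Z^18.

Boundary ∂_1: C_1 → C_0 sends each edge [p,q] (with p < q) to q − p. For instance
  ∂AD = D − A.
This gives a 9×27 integer matrix of rank 8; reducing to Smith normal form yields diagonal entries (1,1,1,1,1,1,1,1).

Boundary ∂_2: C_2 → C_1 acts by ∂[p,q,r] = [q,r] − [p,r] + [p,q]. For instance
  ∂ADF = DF − AF + AD,
  ∂BJM = JM − BM + BJ.
As a 27×18 matrix over Z this has rank 18, with invariant factors (1,1,1,1,1,1,1,1,1,1,1,1,1,1,1,1,1,2).

Now H_k = ker ∂_k / im ∂_{k+1}, so:

  H_0: rank C_0 − rank ∂_1 = 9 − 8 = 1, and the invariant factors of ∂_1 are all 1, so H_0 ≅ Z.
  H_1: rank ker ∂_1 − rank ∂_2 = (27 − 8) − 18 = 1, and ∂_2 has invariant factor 2 > 1, so H_1 ≅ Z ⊕ Z/2Z.
  H_2: rank ker ∂_2 − rank ∂_3 = (18 − 18) − 0 = 0, and there is no ∂_3, so H_2 ≅ 0.

As a check, the Euler characteristic is 9 − 27 + 18 = 0, which agrees with 1 − 1 + 0 = 0.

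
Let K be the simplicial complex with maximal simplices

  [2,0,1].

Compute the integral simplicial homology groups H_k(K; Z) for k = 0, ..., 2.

Take the total order 0 < 1 < 2 on the vertex set. Then K (dimension 2) consists of the simplices:

  0-simplices (3): [0], [1], [2]
  1-simplices (3): [0,1], [0,2], [1,2]
  2-simplices (1): [0,1,2]

Hence C_0 ≅ Z^3, C_1 ≅ Z^3, C_2 ≅ Z^1.

Boundary ∂_1: C_1 → C_0 sends each edge [p,q] (with p < q) to q − p. For instance
  ∂[0,1] = [1] − [0].
This gives a 3×3 integer matrix of rank 2; reducing to Smith normal form yields diagonal entries (1,1).

Boundary ∂_2: C_2 → C_1 acts by ∂[p,q,r] = [q,r] − [p,r] + [p,q]. For instance
  ∂[0,1,2] = [1,2] − [0,2] + [0,1].
This gives a 3×1 integer matrix of rank 1; reducing to Smith normal form yields diagonal entries (1).

From H_k ≅ ker(∂_k) / im(∂_{k+1}) we obtain:

  H_0: rank C_0 − rank ∂_1 = 3 − 2 = 1, and the invariant factors of ∂_1 are all 1, so H_0 = Z.
  H_1: rank ker ∂_1 − rank ∂_2 = (3 − 2) − 1 = 0, and the invariant factors of ∂_2 are all 1, so H_1 = 0.
  H_2: rank ker ∂_2 − rank ∂_3 = (1 − 1) − 0 = 0, and there is no ∂_3, so H_2 = 0.

H_0 ≅ Z,  H_1 = 0,  H_2 = 0.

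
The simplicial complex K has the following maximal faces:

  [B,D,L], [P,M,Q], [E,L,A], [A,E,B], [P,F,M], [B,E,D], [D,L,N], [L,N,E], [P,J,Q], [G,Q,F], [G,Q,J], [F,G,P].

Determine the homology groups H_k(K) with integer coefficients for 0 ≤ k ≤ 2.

H_0 ≅ Z^2,  H_1 ≅ Z^2,  H_2 = 0.

Fix the vertex order A < B < D < E < F < G < J < L < M < N < P < Q and write every simplex with vertices in increasing order. Then dim K = 2 and the simplices of K are:

  0-simplices (12): A, B, D, E, F, G, J, L, M, N, P, Q
  1-simplices (24): AB, AE, AL, BD, BE, BL, DE, DL, DN, EL, EN, FG, FM, FP, FQ, GJ, GP, GQ, JP, JQ, LN, MP, MQ, PQ
  2-simplices (12): ABE, AEL, BDE, BDL, DLN, ELN, FGP, FGQ, FMP, GJQ, JPQ, MPQ

giving chain groups C_0 ≅ Z^12, C_1 ≅ Z^24, C_2 ≅ Z^12.

Boundary ∂_1: C_1 → C_0 maps an edge to its endpoints' difference, ∂[p,q] = q − p.
As a 12×24 matrix over Z this has rank 10, with invariant factors (1,1,1,1,1,1,1,1,1,1).

∂_2: C_2 → C_1 maps a triangle to the signed sum of its edges. For instance
  ∂FGQ = GQ − FQ + FG,
  ∂JPQ = PQ − JQ + JP.
The resulting 24×12 matrix has rank 12, and its Smith normal form has invariant factors (1,1,1,1,1,1,1,1,1,1,1,1).

Now H_k = ker ∂_k / im ∂_{k+1}, so:

  H_0: rank C_0 − rank ∂_1 = 12 − 10 = 2, and the invariant factors of ∂_1 are all 1, so H_0 ≅ Z^2.
  H_1: rank ker ∂_1 − rank ∂_2 = (24 − 10) − 12 = 2, and the invariant factors of ∂_2 are all 1, so H_1 ≅ Z^2.
  H_2: rank ker ∂_2 − rank ∂_3 = (12 − 12) − 0 = 0, and there is no ∂_3, so H_2 ≅ 0.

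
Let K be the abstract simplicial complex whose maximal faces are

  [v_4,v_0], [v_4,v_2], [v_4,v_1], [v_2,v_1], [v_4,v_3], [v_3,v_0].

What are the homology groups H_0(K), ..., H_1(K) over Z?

We work with the vertex ordering v_0 < v_1 < v_2 < v_3 < v_4. The simplices of K, each written with vertices in increasing order, are:

  0-simplices (5): [v_0], [v_1], [v_2], [v_3], [v_4]
  1-simplices (6): [v_0,v_3], [v_0,v_4], [v_1,v_2], [v_1,v_4], [v_2,v_4], [v_3,v_4]

so the chain groups are C_0 ≅ Z^5, C_1 ≅ Z^6.

Boundary ∂_1: C_1 → C_0 is given by ∂[p,q] = [q] − [p].
As a 5×6 matrix over Z this has rank 4, with invariant factors (1,1,1,1).

Computing H_k = (kernel of ∂_k) / (image of ∂_{k+1}):

  H_0: rank C_0 − rank ∂_1 = 5 − 4 = 1, and the invariant factors of ∂_1 are all 1, so H_0 ≅ Z.
  H_1: rank ker ∂_1 − rank ∂_2 = (6 − 4) − 0 = 2, and there is no ∂_2, so H_1 ≅ Z^2.

H_0 = Z,  H_1 = Z^2.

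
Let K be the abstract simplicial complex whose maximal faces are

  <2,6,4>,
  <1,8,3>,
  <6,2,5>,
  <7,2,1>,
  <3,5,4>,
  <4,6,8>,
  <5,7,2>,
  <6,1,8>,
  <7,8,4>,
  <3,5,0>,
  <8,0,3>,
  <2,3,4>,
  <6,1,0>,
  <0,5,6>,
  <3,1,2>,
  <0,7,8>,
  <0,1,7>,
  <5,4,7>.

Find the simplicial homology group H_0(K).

Take the total order 0 < 1 < 2 < 3 < 4 < 5 < 6 < 7 < 8 on the vertex set. Then K (dimension 2) consists of the simplices:

  0-simplices (9): [0], [1], [2], [3], [4], [5], [6], [7], [8]
  1-simplices (27): (27 of them)
  2-simplices (18): [0,1,6], [0,1,7], [0,3,5], [0,3,8], [0,5,6], [0,7,8], [1,2,3], [1,2,7], [1,3,8], [1,6,8], [2,3,4], [2,4,6], [2,5,6], [2,5,7], [3,4,5], [4,5,7], [4,6,8], [4,7,8]

so the chain groups are C_0 ≅ Z^9, C_1 ≅ Z^27, C_2 ≅ Z^18.

The boundary map ∂_1: C_1 → C_0 maps an edge to its endpoints' difference, ∂[p,q] = q − p. For instance
  ∂[1,6] = [6] − [1].
The 9×27 boundary matrix has rank 8 and Smith normal form diag(1,1,1,1,1,1,1,1).

Boundary ∂_2: C_2 → C_1 sends each 2-simplex [p,q,r] to [q,r] − [p,r] + [p,q]. For instance
  ∂[0,3,8] = [3,8] − [0,8] + [0,3],
  ∂[2,3,4] = [3,4] − [2,4] + [2,3].
The resulting 27×18 matrix has rank 18, and its Smith normal form has invariant factors (1,1,1,1,1,1,1,1,1,1,1,1,1,1,1,1,1,2).

Reading off H_k = ker ∂_k / im ∂_{k+1}:

  H_0: rank C_0 − rank ∂_1 = 9 − 8 = 1, and the invariant factors of ∂_1 are all 1, so H_0 = Z.

(K is a triangulation of the Klein bottle.)

H_0 ≅ Z.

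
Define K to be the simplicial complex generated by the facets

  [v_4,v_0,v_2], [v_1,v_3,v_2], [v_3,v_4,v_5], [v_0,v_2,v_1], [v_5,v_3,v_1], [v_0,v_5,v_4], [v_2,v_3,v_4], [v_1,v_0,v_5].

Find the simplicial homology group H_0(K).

H_0 = Z.

We work with the vertex ordering v_0 < v_1 < v_2 < v_3 < v_4 < v_5. The simplices of K, each written with vertices in increasing order, are:

  0-simplices (6): [v_0], [v_1], [v_2], [v_3], [v_4], [v_5]
  1-simplices (12): [v_0,v_1], [v_0,v_2], [v_0,v_4], [v_0,v_5], [v_1,v_2], [v_1,v_3], [v_1,v_5], [v_2,v_3], [v_2,v_4], [v_3,v_4], [v_3,v_5], [v_4,v_5]
  2-simplices (8): [v_0,v_1,v_2], [v_0,v_1,v_5], [v_0,v_2,v_4], [v_0,v_4,v_5], [v_1,v_2,v_3], [v_1,v_3,v_5], [v_2,v_3,v_4], [v_3,v_4,v_5]

giving chain groups C_0 ≅ Z^6, C_1 ≅ Z^12, C_2 ≅ Z^8.

The boundary map ∂_1: C_1 → C_0 is given by ∂[p,q] = [q] − [p].
The 6×12 boundary matrix has rank 5 and Smith normal form diag(1,1,1,1,1).

∂_2: C_2 → C_1 acts by ∂[p,q,r] = [q,r] − [p,r] + [p,q]. For instance
  ∂[v_1,v_3,v_5] = [v_3,v_5] − [v_1,v_5] + [v_1,v_3],
  ∂[v_0,v_2,v_4] = [v_2,v_4] − [v_0,v_4] + [v_0,v_2].
The resulting 12×8 matrix has rank 7, and its Smith normal form has invariant factors (1,1,1,1,1,1,1).

From H_k ≅ ker(∂_k) / im(∂_{k+1}) we obtain:

  H_0: rank C_0 − rank ∂_1 = 6 − 5 = 1, and the invariant factors of ∂_1 are all 1, so H_0 ≅ Z.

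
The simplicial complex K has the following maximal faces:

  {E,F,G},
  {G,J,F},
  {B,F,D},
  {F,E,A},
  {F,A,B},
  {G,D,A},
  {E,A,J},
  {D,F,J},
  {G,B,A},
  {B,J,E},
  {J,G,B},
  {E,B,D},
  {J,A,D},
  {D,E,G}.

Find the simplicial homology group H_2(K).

Take the total order A < B < D < E < F < G < J on the vertex set. Then K (dimension 2) consists of the simplices:

  0-simplices (7): A, B, D, E, F, G, J
  1-simplices (21): AB, AD, AE, AF, AG, AJ, BD, BE, BF, BG, BJ, DE, DF, DG, DJ, EF, EG, EJ, FG, FJ, GJ
  2-simplices (14): ABF, ABG, ADG, ADJ, AEF, AEJ, BDE, BDF, BEJ, BGJ, DEG, DFJ, EFG, FGJ

Hence C_0 ≅ Z^7, C_1 ≅ Z^21, C_2 ≅ Z^14.

Boundary ∂_1: C_1 → C_0 maps an edge to its endpoints' difference, ∂[p,q] = q − p.
The resulting 7×21 matrix has rank 6, and its Smith normal form has invariant factors (1,1,1,1,1,1).

∂_2: C_2 → C_1 maps a triangle to the signed sum of its edges. For instance
  ∂BDF = DF − BF + BD,
  ∂BDE = DE − BE + BD.
The resulting 21×14 matrix has rank 13, and its Smith normal form has invariant factors (1,1,1,1,1,1,1,1,1,1,1,1,1).

Computing H_k = (kernel of ∂_k) / (image of ∂_{k+1}):

  H_2: rank ker ∂_2 − rank ∂_3 = (14 − 13) − 0 = 1, and there is no ∂_3, so H_2 ≅ Z.

H_2 ≅ Z.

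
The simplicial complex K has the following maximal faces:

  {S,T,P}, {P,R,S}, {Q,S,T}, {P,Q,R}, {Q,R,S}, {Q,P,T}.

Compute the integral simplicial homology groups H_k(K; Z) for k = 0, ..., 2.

H_0 = Z,  H_1 = 0,  H_2 = Z.

We work with the vertex ordering P < Q < R < S < T. The simplices of K, each written with vertices in increasing order, are:

  0-simplices (5): P, Q, R, S, T
  1-simplices (9): PQ, PR, PS, PT, QR, QS, QT, RS, ST
  2-simplices (6): PQR, PQT, PRS, PST, QRS, QST

Hence C_0 ≅ Z^5, C_1 ≅ Z^9, C_2 ≅ Z^6.

Boundary ∂_1: C_1 → C_0 sends each edge [p,q] (with p < q) to q − p. For instance
  ∂ST = T − S.
The resulting 5×9 matrix has rank 4, and its Smith normal form has invariant factors (1,1,1,1).

Boundary ∂_2: C_2 → C_1 maps a triangle to the signed sum of its edges. For instance
  ∂PRS = RS − PS + PR,
  ∂PST = ST − PT + PS.
This gives a 9×6 integer matrix of rank 5; reducing to Smith normal form yields diagonal entries (1,1,1,1,1).

Reading off H_k = ker ∂_k / im ∂_{k+1}:

  H_0: rank C_0 − rank ∂_1 = 5 − 4 = 1, and the invariant factors of ∂_1 are all 1, so H_0 ≅ Z.
  H_1: rank ker ∂_1 − rank ∂_2 = (9 − 4) − 5 = 0, and the invariant factors of ∂_2 are all 1, so H_1 ≅ 0.
  H_2: rank ker ∂_2 − rank ∂_3 = (6 − 5) − 0 = 1, and there is no ∂_3, so H_2 ≅ Z.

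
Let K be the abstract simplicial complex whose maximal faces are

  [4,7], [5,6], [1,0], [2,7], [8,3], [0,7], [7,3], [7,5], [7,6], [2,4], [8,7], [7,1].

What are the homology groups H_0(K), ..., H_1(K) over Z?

K has 9 vertices, 12 edges.
rank ∂_0 = 0, rank ∂_1 = 8 ⇒ b_0 = 9 − 0 − 8 = 1; all invariant factors of ∂_1 are 1 so no torsion. So H_0 = Z.
rank ∂_1 = 8, rank ∂_2 = 0 ⇒ b_1 = 12 − 8 − 0 = 4. So H_1 = Z^4.

H_0 ≅ Z,  H_1 ≅ Z^4.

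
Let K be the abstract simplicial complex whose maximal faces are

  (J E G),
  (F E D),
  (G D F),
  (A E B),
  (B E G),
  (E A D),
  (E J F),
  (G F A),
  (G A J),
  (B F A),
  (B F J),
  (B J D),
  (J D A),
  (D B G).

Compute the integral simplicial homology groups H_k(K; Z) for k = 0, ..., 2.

H_0 = Z,  H_1 = Z^2,  H_2 = Z.

Take the total order A < B < D < E < F < G < J on the vertex set. Then K (dimension 2) consists of the simplices:

  0-simplices (7): A, B, D, E, F, G, J
  1-simplices (21): AB, AD, AE, AF, AG, AJ, BD, BE, BF, BG, BJ, DE, DF, DG, DJ, EF, EG, EJ, FG, FJ, GJ
  2-simplices (14): ABE, ABF, ADE, ADJ, AFG, AGJ, BDG, BDJ, BEG, BFJ, DEF, DFG, EFJ, EGJ

Hence C_0 ≅ Z^7, C_1 ≅ Z^21, C_2 ≅ Z^14.

Boundary ∂_1: C_1 → C_0 sends each edge [p,q] (with p < q) to q − p.
The resulting 7×21 matrix has rank 6, and its Smith normal form has invariant factors (1,1,1,1,1,1).

∂_2: C_2 → C_1 sends each 2-simplex [p,q,r] to [q,r] − [p,r] + [p,q]. For instance
  ∂DFG = FG − DG + DF,
  ∂ABE = BE − AE + AB.
The resulting 21×14 matrix has rank 13, and its Smith normal form has invariant factors (1,1,1,1,1,1,1,1,1,1,1,1,1).

Now H_k = ker ∂_k / im ∂_{k+1}, so:

  H_0: rank C_0 − rank ∂_1 = 7 − 6 = 1, and the invariant factors of ∂_1 are all 1, so H_0 = Z.
  H_1: rank ker ∂_1 − rank ∂_2 = (21 − 6) − 13 = 2, and the invariant factors of ∂_2 are all 1, so H_1 = Z^2.
  H_2: rank ker ∂_2 − rank ∂_3 = (14 − 13) − 0 = 1, and there is no ∂_3, so H_2 = Z.

As a check, the Euler characteristic is 7 − 21 + 14 = 0, which agrees with 1 − 2 + 1 = 0.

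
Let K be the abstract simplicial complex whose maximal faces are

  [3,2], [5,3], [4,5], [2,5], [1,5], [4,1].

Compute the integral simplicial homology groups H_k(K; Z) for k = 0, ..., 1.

H_0 = Z,  H_1 = Z^2.

Take the total order 1 < 2 < 3 < 4 < 5 on the vertex set. Then K (dimension 1) consists of the simplices:

  0-simplices (5): [1], [2], [3], [4], [5]
  1-simplices (6): [1,4], [1,5], [2,3], [2,5], [3,5], [4,5]

Hence C_0 ≅ Z^5, C_1 ≅ Z^6.

∂_1: C_1 → C_0 maps an edge to its endpoints' difference, ∂[p,q] = q − p. For instance
  ∂[3,5] = [5] − [3].
The resulting 5×6 matrix has rank 4, and its Smith normal form has invariant factors (1,1,1,1).

Reading off H_k = ker ∂_k / im ∂_{k+1}:

  H_0: rank C_0 − rank ∂_1 = 5 − 4 = 1, and the invariant factors of ∂_1 are all 1, so H_0 ≅ Z.
  H_1: rank ker ∂_1 − rank ∂_2 = (6 − 4) − 0 = 2, and there is no ∂_2, so H_1 ≅ Z^2.

As a check, the Euler characteristic is 5 − 6 = -1, which agrees with 1 − 2 = -1.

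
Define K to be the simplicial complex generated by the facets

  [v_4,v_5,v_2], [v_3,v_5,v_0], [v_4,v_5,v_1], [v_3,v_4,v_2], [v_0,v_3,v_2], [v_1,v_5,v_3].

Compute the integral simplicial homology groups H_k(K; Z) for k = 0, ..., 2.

Take the total order v_0 < v_1 < v_2 < v_3 < v_4 < v_5 on the vertex set. Then K (dimension 2) consists of the simplices:

  0-simplices (6): [v_0], [v_1], [v_2], [v_3], [v_4], [v_5]
  1-simplices (12): [v_0,v_2], [v_0,v_3], [v_0,v_5], [v_1,v_3], [v_1,v_4], [v_1,v_5], [v_2,v_3], [v_2,v_4], [v_2,v_5], [v_3,v_4], [v_3,v_5], [v_4,v_5]
  2-simplices (6): [v_0,v_2,v_3], [v_0,v_3,v_5], [v_1,v_3,v_5], [v_1,v_4,v_5], [v_2,v_3,v_4], [v_2,v_4,v_5]

giving chain groups C_0 ≅ Z^6, C_1 ≅ Z^12, C_2 ≅ Z^6.

∂_1: C_1 → C_0 is given by ∂[p,q] = [q] − [p]. For instance
  ∂[v_2,v_3] = [v_3] − [v_2].
As a 6×12 matrix over Z this has rank 5, with invariant factors (1,1,1,1,1).

The boundary map ∂_2: C_2 → C_1 acts by ∂[p,q,r] = [q,r] − [p,r] + [p,q]. For instance
  ∂[v_0,v_2,v_3] = [v_2,v_3] − [v_0,v_3] + [v_0,v_2],
  ∂[v_0,v_3,v_5] = [v_3,v_5] − [v_0,v_5] + [v_0,v_3].
The resulting 12×6 matrix has rank 6, and its Smith normal form has invariant factors (1,1,1,1,1,1).

From H_k ≅ ker(∂_k) / im(∂_{k+1}) we obtain:

  H_0: rank C_0 − rank ∂_1 = 6 − 5 = 1, and the invariant factors of ∂_1 are all 1, so H_0 = Z.
  H_1: rank ker ∂_1 − rank ∂_2 = (12 − 5) − 6 = 1, and the invariant factors of ∂_2 are all 1, so H_1 = Z.
  H_2: rank ker ∂_2 − rank ∂_3 = (6 − 6) − 0 = 0, and there is no ∂_3, so H_2 = 0.

As a check, the Euler characteristic is 6 − 12 + 6 = 0, which agrees with 1 − 1 + 0 = 0.
(K is a triangulation of the cylinder S^1 x I.)

H_0 = Z,  H_1 = Z,  H_2 = 0.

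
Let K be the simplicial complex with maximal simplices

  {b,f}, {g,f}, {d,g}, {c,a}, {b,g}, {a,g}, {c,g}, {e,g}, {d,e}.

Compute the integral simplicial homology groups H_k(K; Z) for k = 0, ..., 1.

K has 7 vertices, 9 edges.
rank ∂_0 = 0, rank ∂_1 = 6 ⇒ b_0 = 7 − 0 − 6 = 1; all invariant factors of ∂_1 are 1 so no torsion. So H_0 ≅ Z.
rank ∂_1 = 6, rank ∂_2 = 0 ⇒ b_1 = 9 − 6 − 0 = 3. So H_1 ≅ Z^3.

H_0 ≅ Z,  H_1 ≅ Z^3.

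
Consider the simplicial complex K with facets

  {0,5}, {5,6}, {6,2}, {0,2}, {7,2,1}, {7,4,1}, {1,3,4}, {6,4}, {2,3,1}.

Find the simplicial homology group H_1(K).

H_1 ≅ Z^2.

Take the total order 0 < 1 < 2 < 3 < 4 < 5 < 6 < 7 on the vertex set. Then K (dimension 2) consists of the simplices:

  0-simplices (8): [0], [1], [2], [3], [4], [5], [6], [7]
  1-simplices (13): [0,2], [0,5], [1,2], [1,3], [1,4], [1,7], [2,3], [2,6], [2,7], [3,4], [4,6], [4,7], [5,6]
  2-simplices (4): [1,2,3], [1,2,7], [1,3,4], [1,4,7]

giving chain groups C_0 ≅ Z^8, C_1 ≅ Z^13, C_2 ≅ Z^4.

∂_1: C_1 → C_0 is given by ∂[p,q] = [q] − [p]. For instance
  ∂[4,6] = [6] − [4].
The 8×13 boundary matrix has rank 7 and Smith normal form diag(1,1,1,1,1,1,1).

∂_2: C_2 → C_1 acts by ∂[p,q,r] = [q,r] − [p,r] + [p,q]. For instance
  ∂[1,2,7] = [2,7] − [1,7] + [1,2],
  ∂[1,2,3] = [2,3] − [1,3] + [1,2].
The 13×4 boundary matrix has rank 4 and Smith normal form diag(1,1,1,1).

Now H_k = ker ∂_k / im ∂_{k+1}, so:

  H_1: rank ker ∂_1 − rank ∂_2 = (13 − 7) − 4 = 2, and the invariant factors of ∂_2 are all 1, so H_1 ≅ Z^2.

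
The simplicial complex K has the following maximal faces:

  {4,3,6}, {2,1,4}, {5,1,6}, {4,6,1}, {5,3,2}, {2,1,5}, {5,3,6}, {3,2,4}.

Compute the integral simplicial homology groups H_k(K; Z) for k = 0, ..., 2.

Take the total order 1 < 2 < 3 < 4 < 5 < 6 on the vertex set. Then K (dimension 2) consists of the simplices:

  0-simplices (6): [1], [2], [3], [4], [5], [6]
  1-simplices (12): [1,2], [1,4], [1,5], [1,6], [2,3], [2,4], [2,5], [3,4], [3,5], [3,6], [4,6], [5,6]
  2-simplices (8): [1,2,4], [1,2,5], [1,4,6], [1,5,6], [2,3,4], [2,3,5], [3,4,6], [3,5,6]

so the chain groups are C_0 ≅ Z^6, C_1 ≅ Z^12, C_2 ≅ Z^8.

Boundary ∂_1: C_1 → C_0 is given by ∂[p,q] = [q] − [p].
This gives a 6×12 integer matrix of rank 5; reducing to Smith normal form yields diagonal entries (1,1,1,1,1).

∂_2: C_2 → C_1 acts by ∂[p,q,r] = [q,r] − [p,r] + [p,q]. For instance
  ∂[2,3,4] = [3,4] − [2,4] + [2,3],
  ∂[3,4,6] = [4,6] − [3,6] + [3,4].
The resulting 12×8 matrix has rank 7, and its Smith normal form has invariant factors (1,1,1,1,1,1,1).

Reading off H_k = ker ∂_k / im ∂_{k+1}:

  H_0: rank C_0 − rank ∂_1 = 6 − 5 = 1, and the invariant factors of ∂_1 are all 1, so H_0 = Z.
  H_1: rank ker ∂_1 − rank ∂_2 = (12 − 5) − 7 = 0, and the invariant factors of ∂_2 are all 1, so H_1 = 0.
  H_2: rank ker ∂_2 − rank ∂_3 = (8 − 7) − 0 = 1, and there is no ∂_3, so H_2 = Z.

As a check, the Euler characteristic is 6 − 12 + 8 = 2, which agrees with 1 − 0 + 1 = 2.

H_0 = Z,  H_1 = 0,  H_2 = Z.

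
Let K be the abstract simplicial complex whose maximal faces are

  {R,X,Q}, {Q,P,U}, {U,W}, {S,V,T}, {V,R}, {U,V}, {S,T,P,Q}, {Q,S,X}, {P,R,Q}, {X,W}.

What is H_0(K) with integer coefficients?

H_0 ≅ Z.

K has 9 vertices, 19 edges, 9 triangles, 1 3-simplex.
rank ∂_0 = 0, rank ∂_1 = 8 ⇒ b_0 = 9 − 0 − 8 = 1; all invariant factors of ∂_1 are 1 so no torsion. So H_0 ≅ Z.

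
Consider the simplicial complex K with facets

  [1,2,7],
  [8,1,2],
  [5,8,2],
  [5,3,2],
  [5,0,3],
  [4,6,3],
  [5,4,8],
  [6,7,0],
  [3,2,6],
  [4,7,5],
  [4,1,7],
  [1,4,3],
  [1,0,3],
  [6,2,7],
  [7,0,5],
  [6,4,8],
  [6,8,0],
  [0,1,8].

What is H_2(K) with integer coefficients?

Take the total order 0 < 1 < 2 < 3 < 4 < 5 < 6 < 7 < 8 on the vertex set. Then K (dimension 2) consists of the simplices:

  0-simplices (9): [0], [1], [2], [3], [4], [5], [6], [7], [8]
  1-simplices (27): (27 of them)
  2-simplices (18): [0,1,3], [0,1,8], [0,3,5], [0,5,7], [0,6,7], [0,6,8], [1,2,7], [1,2,8], [1,3,4], [1,4,7], [2,3,5], [2,3,6], [2,5,8], [2,6,7], [3,4,6], [4,5,7], [4,5,8], [4,6,8]

so the chain groups are C_0 ≅ Z^9, C_1 ≅ Z^27, C_2 ≅ Z^18.

∂_1: C_1 → C_0 maps an edge to its endpoints' difference, ∂[p,q] = q − p. For instance
  ∂[4,8] = [8] − [4].
The resulting 9×27 matrix has rank 8, and its Smith normal form has invariant factors (1,1,1,1,1,1,1,1).

∂_2: C_2 → C_1 maps a triangle to the signed sum of its edges. For instance
  ∂[1,2,8] = [2,8] − [1,8] + [1,2],
  ∂[2,3,5] = [3,5] − [2,5] + [2,3].
The resulting 27×18 matrix has rank 17, and its Smith normal form has invariant factors (1,1,1,1,1,1,1,1,1,1,1,1,1,1,1,1,1).

Now H_k = ker ∂_k / im ∂_{k+1}, so:

  H_2: rank ker ∂_2 − rank ∂_3 = (18 − 17) − 0 = 1, and there is no ∂_3, so H_2 = Z.

H_2 ≅ Z.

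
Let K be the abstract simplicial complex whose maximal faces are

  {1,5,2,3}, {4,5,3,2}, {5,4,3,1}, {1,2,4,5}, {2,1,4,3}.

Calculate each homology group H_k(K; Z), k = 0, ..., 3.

H_0 ≅ Z,  H_1 = 0,  H_2 = 0,  H_3 ≅ Z.

Fix the vertex order 1 < 2 < 3 < 4 < 5 and write every simplex with vertices in increasing order. Then dim K = 3 and the simplices of K are:

  0-simplices (5): [1], [2], [3], [4], [5]
  1-simplices (10): [1,2], [1,3], [1,4], [1,5], [2,3], [2,4], [2,5], [3,4], [3,5], [4,5]
  2-simplices (10): [1,2,3], [1,2,4], [1,2,5], [1,3,4], [1,3,5], [1,4,5], [2,3,4], [2,3,5], [2,4,5], [3,4,5]
  3-simplices (5): [1,2,3,4], [1,2,3,5], [1,2,4,5], [1,3,4,5], [2,3,4,5]

Hence C_0 ≅ Z^5, C_1 ≅ Z^10, C_2 ≅ Z^10, C_3 ≅ Z^5.

Boundary ∂_1: C_1 → C_0 is given by ∂[p,q] = [q] − [p]. For instance
  ∂[4,5] = [5] − [4].
This gives a 5×10 integer matrix of rank 4; reducing to Smith normal form yields diagonal entries (1,1,1,1).

The boundary map ∂_2: C_2 → C_1 acts by ∂[p,q,r] = [q,r] − [p,r] + [p,q]. For instance
  ∂[1,2,4] = [2,4] − [1,4] + [1,2],
  ∂[1,2,5] = [2,5] − [1,5] + [1,2].
The 10×10 boundary matrix has rank 6 and Smith normal form diag(1,1,1,1,1,1).

The boundary map ∂_3: C_3 → C_2 sends each 3-simplex σ to the alternating sum Σ_i (−1)^i (σ with its i-th vertex removed). For instance
  ∂[1,2,3,4] = [2,3,4] − [1,3,4] + [1,2,4] − [1,2,3],
  ∂[1,2,4,5] = [2,4,5] − [1,4,5] + [1,2,5] − [1,2,4].
The resulting 10×5 matrix has rank 4, and its Smith normal form has invariant factors (1,1,1,1).

From H_k ≅ ker(∂_k) / im(∂_{k+1}) we obtain:

  H_0: rank C_0 − rank ∂_1 = 5 − 4 = 1, and the invariant factors of ∂_1 are all 1, so H_0 ≅ Z.
  H_1: rank ker ∂_1 − rank ∂_2 = (10 − 4) − 6 = 0, and the invariant factors of ∂_2 are all 1, so H_1 ≅ 0.
  H_2: rank ker ∂_2 − rank ∂_3 = (10 − 6) − 4 = 0, and the invariant factors of ∂_3 are all 1, so H_2 ≅ 0.
  H_3: rank ker ∂_3 − rank ∂_4 = (5 − 4) − 0 = 1, and there is no ∂_4, so H_3 ≅ Z.

(K is a triangulation of the 3-sphere S^3.)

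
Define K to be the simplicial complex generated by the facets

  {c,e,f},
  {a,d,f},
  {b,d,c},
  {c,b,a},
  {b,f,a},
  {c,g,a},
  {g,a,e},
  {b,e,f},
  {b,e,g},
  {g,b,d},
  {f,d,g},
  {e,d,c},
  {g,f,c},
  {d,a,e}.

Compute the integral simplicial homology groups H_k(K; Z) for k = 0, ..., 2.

We work with the vertex ordering a < b < c < d < e < f < g. The simplices of K, each written with vertices in increasing order, are:

  0-simplices (7): a, b, c, d, e, f, g
  1-simplices (21): ab, ac, ad, ae, af, ag, bc, bd, be, bf, bg, cd, ce, cf, cg, de, df, dg, ef, eg, fg
  2-simplices (14): abc, abf, acg, ade, adf, aeg, bcd, bdg, bef, beg, cde, cef, cfg, dfg

Hence C_0 ≅ Z^7, C_1 ≅ Z^21, C_2 ≅ Z^14.

Boundary ∂_1: C_1 → C_0 is given by ∂[p,q] = [q] − [p]. For instance
  ∂ag = g − a.
The 7×21 boundary matrix has rank 6 and Smith normal form diag(1,1,1,1,1,1).

∂_2: C_2 → C_1 maps a triangle to the signed sum of its edges. For instance
  ∂acg = cg − ag + ac,
  ∂aeg = eg − ag + ae.
This gives a 21×14 integer matrix of rank 13; reducing to Smith normal form yields diagonal entries (1,1,1,1,1,1,1,1,1,1,1,1,1).

Now H_k = ker ∂_k / im ∂_{k+1}, so:

  H_0: rank C_0 − rank ∂_1 = 7 − 6 = 1, and the invariant factors of ∂_1 are all 1, so H_0 ≅ Z.
  H_1: rank ker ∂_1 − rank ∂_2 = (21 − 6) − 13 = 2, and the invariant factors of ∂_2 are all 1, so H_1 ≅ Z^2.
  H_2: rank ker ∂_2 − rank ∂_3 = (14 − 13) − 0 = 1, and there is no ∂_3, so H_2 ≅ Z.

H_0 ≅ Z,  H_1 ≅ Z^2,  H_2 ≅ Z.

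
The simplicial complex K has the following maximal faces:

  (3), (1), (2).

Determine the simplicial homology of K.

We work with the vertex ordering 1 < 2 < 3. The simplices of K, each written with vertices in increasing order, are:

  0-simplices (3): [1], [2], [3]

Hence C_0 ≅ Z^3.

Computing H_k = (kernel of ∂_k) / (image of ∂_{k+1}):

  H_0: rank C_0 − rank ∂_1 = 3 − 0 = 3, and there is no ∂_1, so H_0 = Z^3.

(K is a triangulation of a set of 3 points.)

H_0 = Z^3.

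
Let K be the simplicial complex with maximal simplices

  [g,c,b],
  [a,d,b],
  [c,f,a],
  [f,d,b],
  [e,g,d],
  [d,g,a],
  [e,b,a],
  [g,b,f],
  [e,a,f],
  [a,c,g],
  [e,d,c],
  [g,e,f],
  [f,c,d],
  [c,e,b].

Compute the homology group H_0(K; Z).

Fix the vertex order a < b < c < d < e < f < g and write every simplex with vertices in increasing order. Then dim K = 2 and the simplices of K are:

  0-simplices (7): a, b, c, d, e, f, g
  1-simplices (21): ab, ac, ad, ae, af, ag, bc, bd, be, bf, bg, cd, ce, cf, cg, de, df, dg, ef, eg, fg
  2-simplices (14): abd, abe, acf, acg, adg, aef, bce, bcg, bdf, bfg, cde, cdf, deg, efg

Hence C_0 ≅ Z^7, C_1 ≅ Z^21, C_2 ≅ Z^14.

Boundary ∂_1: C_1 → C_0 sends each edge [p,q] (with p < q) to q − p. For instance
  ∂cg = g − c.
The 7×21 boundary matrix has rank 6 and Smith normal form diag(1,1,1,1,1,1).

Boundary ∂_2: C_2 → C_1 acts by ∂[p,q,r] = [q,r] − [p,r] + [p,q]. For instance
  ∂aef = ef − af + ae,
  ∂bfg = fg − bg + bf.
The 21×14 boundary matrix has rank 13 and Smith normal form diag(1,1,1,1,1,1,1,1,1,1,1,1,1).

From H_k ≅ ker(∂_k) / im(∂_{k+1}) we obtain:

  H_0: rank C_0 − rank ∂_1 = 7 − 6 = 1, and the invariant factors of ∂_1 are all 1, so H_0 = Z.

H_0 ≅ Z.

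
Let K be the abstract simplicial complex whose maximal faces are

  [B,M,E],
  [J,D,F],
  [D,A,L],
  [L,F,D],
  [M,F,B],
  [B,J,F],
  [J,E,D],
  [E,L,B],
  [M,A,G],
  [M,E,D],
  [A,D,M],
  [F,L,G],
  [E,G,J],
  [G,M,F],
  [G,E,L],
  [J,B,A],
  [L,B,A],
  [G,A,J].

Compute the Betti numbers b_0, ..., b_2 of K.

b_0 = 1, b_1 = 2, b_2 = 1.

Fix the vertex order A < B < D < E < F < G < J < L < M and write every simplex with vertices in increasing order. Then dim K = 2 and the simplices of K are:

  0-simplices (9): A, B, D, E, F, G, J, L, M
  1-simplices (27): AB, AD, AG, AJ, AL, AM, BE, BF, BJ, BL, BM, DE, DF, DJ, DL, DM, EG, EJ, EL, EM, FG, FJ, FL, FM, GJ, GL, GM
  2-simplices (18): ABJ, ABL, ADL, ADM, AGJ, AGM, BEL, BEM, BFJ, BFM, DEJ, DEM, DFJ, DFL, EGJ, EGL, FGL, FGM

Hence C_0 ≅ Z^9, C_1 ≅ Z^27, C_2 ≅ Z^18.

∂_1: C_1 → C_0 maps an edge to its endpoints' difference, ∂[p,q] = q − p. For instance
  ∂BF = F − B.
As a 9×27 matrix over Z this has rank 8, with invariant factors (1,1,1,1,1,1,1,1).

Boundary ∂_2: C_2 → C_1 sends each 2-simplex [p,q,r] to [q,r] − [p,r] + [p,q]. For instance
  ∂DEJ = EJ − DJ + DE,
  ∂ADM = DM − AM + AD.
The 27×18 boundary matrix has rank 17 and Smith normal form diag(1,1,1,1,1,1,1,1,1,1,1,1,1,1,1,1,1).

From H_k ≅ ker(∂_k) / im(∂_{k+1}) we obtain:

  H_0: rank C_0 − rank ∂_1 = 9 − 8 = 1, and the invariant factors of ∂_1 are all 1, so H_0 ≅ Z.
  H_1: rank ker ∂_1 − rank ∂_2 = (27 − 8) − 17 = 2, and the invariant factors of ∂_2 are all 1, so H_1 ≅ Z^2.
  H_2: rank ker ∂_2 − rank ∂_3 = (18 − 17) − 0 = 1, and there is no ∂_3, so H_2 ≅ Z.

As a check, the Euler characteristic is 9 − 27 + 18 = 0, which agrees with 1 − 2 + 1 = 0.

Hence the Betti numbers are b_0 = 1, b_1 = 2, b_2 = 1.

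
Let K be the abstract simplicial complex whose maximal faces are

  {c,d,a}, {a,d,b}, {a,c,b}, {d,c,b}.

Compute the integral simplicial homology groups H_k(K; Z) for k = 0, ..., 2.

H_0 ≅ Z,  H_1 = 0,  H_2 ≅ Z.

We work with the vertex ordering a < b < c < d. The simplices of K, each written with vertices in increasing order, are:

  0-simplices (4): a, b, c, d
  1-simplices (6): ab, ac, ad, bc, bd, cd
  2-simplices (4): abc, abd, acd, bcd

giving chain groups C_0 ≅ Z^4, C_1 ≅ Z^6, C_2 ≅ Z^4.

∂_1: C_1 → C_0 is given by ∂[p,q] = [q] − [p].
The resulting 4×6 matrix has rank 3, and its Smith normal form has invariant factors (1,1,1).

∂_2: C_2 → C_1 sends each 2-simplex [p,q,r] to [q,r] − [p,r] + [p,q]. For instance
  ∂bcd = cd − bd + bc,
  ∂acd = cd − ad + ac.
This gives a 6×4 integer matrix of rank 3; reducing to Smith normal form yields diagonal entries (1,1,1).

Computing H_k = (kernel of ∂_k) / (image of ∂_{k+1}):

  H_0: rank C_0 − rank ∂_1 = 4 − 3 = 1, and the invariant factors of ∂_1 are all 1, so H_0 = Z.
  H_1: rank ker ∂_1 − rank ∂_2 = (6 − 3) − 3 = 0, and the invariant factors of ∂_2 are all 1, so H_1 = 0.
  H_2: rank ker ∂_2 − rank ∂_3 = (4 − 3) − 0 = 1, and there is no ∂_3, so H_2 = Z.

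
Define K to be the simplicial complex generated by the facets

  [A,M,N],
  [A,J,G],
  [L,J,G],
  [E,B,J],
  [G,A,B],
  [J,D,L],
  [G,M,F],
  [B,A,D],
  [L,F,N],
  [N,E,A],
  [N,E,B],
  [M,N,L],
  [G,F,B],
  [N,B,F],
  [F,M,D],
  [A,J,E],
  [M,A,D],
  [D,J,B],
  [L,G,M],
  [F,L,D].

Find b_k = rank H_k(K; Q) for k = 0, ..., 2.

Fix the vertex order A < B < D < E < F < G < J < L < M < N and write every simplex with vertices in increasing order. Then dim K = 2 and the simplices of K are:

  0-simplices (10): A, B, D, E, F, G, J, L, M, N
  1-simplices (30): AB, AD, AE, AG, AJ, AM, AN, BD, BE, BF, BG, BJ, BN, DF, DJ, DL, DM, EJ, EN, FG, FL, FM, FN, GJ, GL, GM, JL, LM, LN, MN
  2-simplices (20): ABD, ABG, ADM, AEJ, AEN, AGJ, AMN, BDJ, BEJ, BEN, BFG, BFN, DFL, DFM, DJL, FGM, FLN, GJL, GLM, LMN

Hence C_0 ≅ Z^10, C_1 ≅ Z^30, C_2 ≅ Z^20.

Boundary ∂_1: C_1 → C_0 maps an edge to its endpoints' difference, ∂[p,q] = q − p.
This gives a 10×30 integer matrix of rank 9; reducing to Smith normal form yields diagonal entries (1,1,1,1,1,1,1,1,1).

Boundary ∂_2: C_2 → C_1 sends each 2-simplex [p,q,r] to [q,r] − [p,r] + [p,q]. For instance
  ∂AMN = MN − AN + AM,
  ∂GLM = LM − GM + GL.
The resulting 30×20 matrix has rank 20, and its Smith normal form has invariant factors (1,1,1,1,1,1,1,1,1,1,1,1,1,1,1,1,1,1,1,2).

Reading off H_k = ker ∂_k / im ∂_{k+1}:

  H_0: rank C_0 − rank ∂_1 = 10 − 9 = 1, and the invariant factors of ∂_1 are all 1, so H_0 ≅ Z.
  H_1: rank ker ∂_1 − rank ∂_2 = (30 − 9) − 20 = 1, and ∂_2 has invariant factor 2 > 1, so H_1 ≅ Z ⊕ Z/2Z.
  H_2: rank ker ∂_2 − rank ∂_3 = (20 − 20) − 0 = 0, and there is no ∂_3, so H_2 ≅ 0.

As a check, the Euler characteristic is 10 − 30 + 20 = 0, which agrees with 1 − 1 + 0 = 0.
(K is a triangulation of the Klein bottle.)

Hence the Betti numbers are b_0 = 1, b_1 = 1, b_2 = 0.

b_0 = 1, b_1 = 1, b_2 = 0.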